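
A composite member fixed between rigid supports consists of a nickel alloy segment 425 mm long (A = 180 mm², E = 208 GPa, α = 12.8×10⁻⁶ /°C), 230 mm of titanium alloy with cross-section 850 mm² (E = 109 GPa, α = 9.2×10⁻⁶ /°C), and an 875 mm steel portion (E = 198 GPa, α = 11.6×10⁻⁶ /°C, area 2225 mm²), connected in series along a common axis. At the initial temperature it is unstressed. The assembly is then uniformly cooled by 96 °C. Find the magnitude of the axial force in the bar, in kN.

If the supports were absent, the total length change would be Σ αᵢΔT Lᵢ = 12.8×10⁻⁶×96×425 + 9.2×10⁻⁶×96×230 + 11.6×10⁻⁶×96×875 = 1.7 mm.
The rigid supports impose zero overall length change; the single axial force P common to all segments must satisfy P Σ Lᵢ/(AᵢEᵢ) = δ_free.
The series flexibility is Σ Lᵢ/(AᵢEᵢ) = 425/(180×208×10³) + 230/(850×109×10³) + 875/(2225×198×10³) = 1.582×10⁻⁵ mm/N.
P = 1.7 / 1.582×10⁻⁵ = 107400 N = 107.4 kN, tensile.

P ≈ 107 kN (tensile)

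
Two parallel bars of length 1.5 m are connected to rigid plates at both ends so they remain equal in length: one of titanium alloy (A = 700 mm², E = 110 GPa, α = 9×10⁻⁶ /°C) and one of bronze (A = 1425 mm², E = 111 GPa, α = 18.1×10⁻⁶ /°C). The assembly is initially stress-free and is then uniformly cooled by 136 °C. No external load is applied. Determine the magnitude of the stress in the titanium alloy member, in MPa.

σ ≈ 91.6 MPa (compressive)

Equilibrium of a rigid end plate with no external load gives equal and opposite internal forces ±P in the two members. Since α_{bronze} > α_{titanium alloy}, cooling drives the bronze into tension and the titanium alloy into compression.
Compatibility of the two members (thermal + elastic change equal): (α₁ − α₂)ΔT = P·[1/(A₁E₁) + 1/(A₂E₂)].
|α₁ − α₂|·ΔT = 9.1×10⁻⁶ × 136 = 0.001238.
1/(A₁E₁) + 1/(A₂E₂) = 1/(700×110×10³) + 1/(1425×111×10³) = 1.931×10⁻⁸ N⁻¹.
So P = 0.001238 / 1.931×10⁻⁸ = 64.09 kN.
σ_{titanium alloy} = P/A₁ = 64090/700 = 91.56 MPa, compressive.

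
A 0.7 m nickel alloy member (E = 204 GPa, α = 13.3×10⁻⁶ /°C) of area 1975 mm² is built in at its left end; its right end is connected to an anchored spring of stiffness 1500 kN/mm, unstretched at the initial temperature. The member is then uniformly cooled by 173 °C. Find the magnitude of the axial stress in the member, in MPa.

If the spring were absent the member would shorten by αΔT L = 13.3×10⁻⁶ × 173 × 700 = 1.611 mm.
With a force P in the spring, the elastic change of the member is PL/(AE) and that of the spring is P/k; compatibility requires their sum to equal δ_free.
So P = δ_free / [L/(AE) + 1/k] = 1.611 / [ 700/(1975×204×10³) + 1/(1500×10³) ].
P = 1.611 / 2.404×10⁻⁶ = 670000 N.
σ = P/A = 670000/1975 = 339.2 MPa.

σ ≈ 339 MPa (tensile)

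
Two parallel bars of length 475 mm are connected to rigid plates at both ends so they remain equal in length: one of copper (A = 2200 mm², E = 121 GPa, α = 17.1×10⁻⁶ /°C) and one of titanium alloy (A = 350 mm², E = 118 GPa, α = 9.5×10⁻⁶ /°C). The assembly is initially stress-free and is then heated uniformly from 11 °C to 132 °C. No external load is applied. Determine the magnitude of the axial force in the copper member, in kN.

P ≈ 32.9 kN (compressive in the copper)

Equilibrium of a rigid end plate with no external load gives equal and opposite internal forces ±P in the two members. Since α_{copper} > α_{titanium alloy}, heating drives the copper into compression and the titanium alloy into tension.
Equating the net (thermal + elastic) strains gives |α₁ − α₂|·ΔT = P·[1/(A₁E₁) + 1/(A₂E₂)].
|α₁ − α₂|·ΔT = 7.6×10⁻⁶ × 121 = 0.0009196.
1/(A₁E₁) + 1/(A₂E₂) = 1/(2200×121×10³) + 1/(350×118×10³) = 2.797×10⁻⁸ N⁻¹.
So P = 0.0009196 / 2.797×10⁻⁸ = 32.88 kN.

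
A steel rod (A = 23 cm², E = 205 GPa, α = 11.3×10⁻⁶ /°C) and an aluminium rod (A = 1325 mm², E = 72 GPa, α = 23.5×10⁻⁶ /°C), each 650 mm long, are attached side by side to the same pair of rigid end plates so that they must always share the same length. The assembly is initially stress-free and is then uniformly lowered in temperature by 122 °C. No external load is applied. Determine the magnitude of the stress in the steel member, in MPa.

σ ≈ 51.3 MPa (compressive)

The aluminium has the larger α, so on cooling it would change length more than the steel if both were free. The rigid plates force a common final length, so the aluminium is put into tension and the steel into compression, with equal and opposite forces P (no external load).
Equating the net (thermal + elastic) strains gives |α₁ − α₂|·ΔT = P·[1/(A₁E₁) + 1/(A₂E₂)].
|α₁ − α₂|·ΔT = 12.2×10⁻⁶ × 122 = 0.001488.
1/(A₁E₁) + 1/(A₂E₂) = 1/(2300×205×10³) + 1/(1325×72×10³) = 1.26×10⁻⁸ N⁻¹.
So P = 0.001488 / 1.26×10⁻⁸ = 118.1 kN.
σ_{steel} = P/A₁ = 118100/2300 = 51.35 MPa, compressive.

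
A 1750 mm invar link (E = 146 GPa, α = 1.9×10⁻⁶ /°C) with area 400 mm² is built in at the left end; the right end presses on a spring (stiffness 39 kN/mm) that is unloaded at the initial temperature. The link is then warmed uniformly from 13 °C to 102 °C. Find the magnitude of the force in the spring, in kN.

P ≈ 5.32 kN

The unrestrained thermal change is αΔT L = 1.9×10⁻⁶ × 89 × 1750 = 0.2959 mm.
Let P be the compressive force at the spring. The link shortens elastically by PL/(AE) and the spring compresses by P/k; together these equal δ_free.
So P = δ_free / [L/(AE) + 1/k] = 0.2959 / [ 1750/(400×146×10³) + 1/(39×10³) ].
P = 0.2959 / 5.561×10⁻⁵ = 5322 N.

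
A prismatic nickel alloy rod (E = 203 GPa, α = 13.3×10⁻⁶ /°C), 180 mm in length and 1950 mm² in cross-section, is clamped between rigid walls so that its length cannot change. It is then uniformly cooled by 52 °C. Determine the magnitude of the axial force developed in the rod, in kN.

The ends cannot move, so σ = EαΔT = 203×10³ × 13.3×10⁻⁶ × 52 = 140.4 MPa.
P = AEαΔT = 1950 × 203×10³ × 13.3×10⁻⁶ × 52 = 273.8 kN (tensile).

P ≈ 274 kN (tensile)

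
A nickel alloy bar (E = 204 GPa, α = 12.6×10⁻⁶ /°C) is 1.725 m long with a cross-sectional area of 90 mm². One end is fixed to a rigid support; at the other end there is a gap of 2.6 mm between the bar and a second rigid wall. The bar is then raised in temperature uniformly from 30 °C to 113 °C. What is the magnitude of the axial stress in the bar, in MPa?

Unrestrained expansion: δ_free = αΔT L = 12.6×10⁻⁶ × 83 × 1725 = 1.804 mm.
Since δ_free = 1.8 mm is less than the 2.6 mm gap, the bar never touches the wall. No axial force develops.

σ ≈ 0 MPa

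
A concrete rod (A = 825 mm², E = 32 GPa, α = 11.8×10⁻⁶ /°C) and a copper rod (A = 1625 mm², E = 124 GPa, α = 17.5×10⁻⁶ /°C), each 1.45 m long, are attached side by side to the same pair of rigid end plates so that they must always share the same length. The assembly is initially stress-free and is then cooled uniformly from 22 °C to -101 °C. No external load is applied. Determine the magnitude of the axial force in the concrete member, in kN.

P ≈ 16.4 kN (compressive in the concrete)

Equilibrium of a rigid end plate with no external load gives equal and opposite internal forces ±P in the two members. Since α_{copper} > α_{concrete}, cooling drives the copper into tension and the concrete into compression.
Setting the final lengths equal and cancelling L: (α₁ − α₂)ΔT = P/(A₁E₁) + P/(A₂E₂).
|α₁ − α₂|·ΔT = 5.7×10⁻⁶ × 123 = 0.0007011.
1/(A₁E₁) + 1/(A₂E₂) = 1/(825×32×10³) + 1/(1625×124×10³) = 4.284×10⁻⁸ N⁻¹.
So P = 0.0007011 / 4.284×10⁻⁸ = 16.36 kN.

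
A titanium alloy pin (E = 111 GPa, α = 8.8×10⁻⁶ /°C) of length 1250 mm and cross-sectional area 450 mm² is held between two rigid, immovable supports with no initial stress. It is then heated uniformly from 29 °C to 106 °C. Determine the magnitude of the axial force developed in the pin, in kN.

P ≈ 33.8 kN (compressive)

Full restraint means ε = 0, so the stress is σ = EαΔT = 111×10³ × 8.8×10⁻⁶ × 77 = 75.21 MPa.
Axial force P = σA = 75.21 × 450 = 33850 N = 33.85 kN, compressive.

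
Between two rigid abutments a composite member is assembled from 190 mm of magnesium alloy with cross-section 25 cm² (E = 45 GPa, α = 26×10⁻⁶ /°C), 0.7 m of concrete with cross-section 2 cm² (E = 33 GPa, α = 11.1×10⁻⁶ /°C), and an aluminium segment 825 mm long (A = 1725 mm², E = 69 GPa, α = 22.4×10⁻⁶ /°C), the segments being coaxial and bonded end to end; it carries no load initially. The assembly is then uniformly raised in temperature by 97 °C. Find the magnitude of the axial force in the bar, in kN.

P ≈ 26.4 kN (compressive)

Free thermal expansion of the whole bar: Σ αᵢΔT Lᵢ = 26×10⁻⁶×97×190 + 11.1×10⁻⁶×97×700 + 22.4×10⁻⁶×97×825 = 3.025 mm.
Since the ends are fixed, an axial force P builds up, equal in every segment, with P · Σ Lᵢ/(AᵢEᵢ) = δ_free.
Σ Lᵢ/(AᵢEᵢ) = 190/(2500×45×10³) + 700/(200×33×10³) + 825/(1725×69×10³) = 0.0001147 mm/N.
P = 3.025 / 0.0001147 = 26380 N = 26.38 kN, compressive.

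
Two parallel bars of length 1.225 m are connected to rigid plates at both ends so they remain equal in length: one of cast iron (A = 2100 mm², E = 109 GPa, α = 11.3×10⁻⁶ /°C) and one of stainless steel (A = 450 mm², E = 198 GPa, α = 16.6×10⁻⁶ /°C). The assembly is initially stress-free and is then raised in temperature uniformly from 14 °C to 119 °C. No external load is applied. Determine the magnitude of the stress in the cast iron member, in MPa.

σ ≈ 17 MPa (tensile)

The stainless steel has the larger α, so on heating it would change length more than the cast iron if both were free. The rigid plates force a common final length, so the stainless steel is put into compression and the cast iron into tension, with equal and opposite forces P (no external load).
Compatibility of the two members (thermal + elastic change equal): (α₁ − α₂)ΔT = P·[1/(A₁E₁) + 1/(A₂E₂)].
|α₁ − α₂|·ΔT = 5.3×10⁻⁶ × 105 = 0.0005565.
1/(A₁E₁) + 1/(A₂E₂) = 1/(2100×109×10³) + 1/(450×198×10³) = 1.559×10⁻⁸ N⁻¹.
P = 0.0005565 / 1.559×10⁻⁸ = 35690 N = 35.69 kN.
σ_{cast iron} = P/A₁ = 35690/2100 = 17 MPa, tensile.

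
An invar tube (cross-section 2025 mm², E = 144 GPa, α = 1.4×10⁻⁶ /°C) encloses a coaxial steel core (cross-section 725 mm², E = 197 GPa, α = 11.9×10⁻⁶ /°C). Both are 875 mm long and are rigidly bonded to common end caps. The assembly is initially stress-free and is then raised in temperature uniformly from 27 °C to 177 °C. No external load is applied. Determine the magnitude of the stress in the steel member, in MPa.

σ ≈ 208 MPa (compressive)

The steel has the larger α, so on heating it would change length more than the invar if both were free. The rigid plates force a common final length, so the steel is put into compression and the invar into tension, with equal and opposite forces P (no external load).
Compatibility of the two members (thermal + elastic change equal): (α₁ − α₂)ΔT = P·[1/(A₁E₁) + 1/(A₂E₂)].
|α₁ − α₂|·ΔT = 10.5×10⁻⁶ × 150 = 0.001575.
1/(A₁E₁) + 1/(A₂E₂) = 1/(2025×144×10³) + 1/(725×197×10³) = 1.043×10⁻⁸ N⁻¹.
So P = 0.001575 / 1.043×10⁻⁸ = 151 kN.
σ_{steel} = P/A₂ = 151000/725 = 208.3 MPa, compressive.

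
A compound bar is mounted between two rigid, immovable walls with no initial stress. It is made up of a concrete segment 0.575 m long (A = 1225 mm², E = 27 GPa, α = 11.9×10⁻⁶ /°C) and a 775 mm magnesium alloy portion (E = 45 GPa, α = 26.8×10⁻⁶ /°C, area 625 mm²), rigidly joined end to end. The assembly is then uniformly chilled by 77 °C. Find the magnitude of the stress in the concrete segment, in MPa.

σ ≈ 38.6 MPa (tensile)

Free thermal contraction of the whole bar: Σ αᵢΔT Lᵢ = 11.9×10⁻⁶×77×575 + 26.8×10⁻⁶×77×775 = 2.126 mm.
The walls prevent any net length change, so an axial force P (same in every segment) develops. Compatibility: P · Σ Lᵢ/(AᵢEᵢ) = δ_free.
The series flexibility is Σ Lᵢ/(AᵢEᵢ) = 575/(1225×27×10³) + 775/(625×45×10³) = 4.494×10⁻⁵ mm/N.
So P = 2.126 / 4.494×10⁻⁵ = 47.31 kN, tensile.
σ_{concrete} = P / A = 47310 / 1225 = 38.62 MPa.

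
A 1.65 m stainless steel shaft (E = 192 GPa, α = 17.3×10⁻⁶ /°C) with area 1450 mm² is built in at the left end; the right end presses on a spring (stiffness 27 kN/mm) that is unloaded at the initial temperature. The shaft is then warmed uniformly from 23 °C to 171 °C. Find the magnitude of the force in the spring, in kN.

P ≈ 98.3 kN

Free thermal expansion: δ_free = αΔT L = 17.3×10⁻⁶ × 148 × 1650 = 4.225 mm.
With a force P in the spring, the elastic change of the shaft is PL/(AE) and that of the spring is P/k; compatibility requires their sum to equal δ_free.
So P = δ_free / [L/(AE) + 1/k] = 4.225 / [ 1650/(1450×192×10³) + 1/(27×10³) ].
P = 4.225 / 4.296×10⁻⁵ = 98330 N.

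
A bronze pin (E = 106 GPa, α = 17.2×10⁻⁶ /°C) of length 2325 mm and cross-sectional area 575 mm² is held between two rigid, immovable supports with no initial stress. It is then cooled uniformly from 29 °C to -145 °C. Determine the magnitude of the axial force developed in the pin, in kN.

P ≈ 182 kN (tensile)

The ends cannot move, so σ = EαΔT = 106×10³ × 17.2×10⁻⁶ × 174 = 317.2 MPa.
P = AEαΔT = 575 × 106×10³ × 17.2×10⁻⁶ × 174 = 182.4 kN (tensile).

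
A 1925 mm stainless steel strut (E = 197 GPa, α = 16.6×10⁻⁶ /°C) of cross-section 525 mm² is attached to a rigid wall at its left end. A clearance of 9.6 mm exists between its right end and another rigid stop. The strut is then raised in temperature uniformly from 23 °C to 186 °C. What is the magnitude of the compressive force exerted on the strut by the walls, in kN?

P ≈ 0 kN

Free thermal elongation = αΔT L = 16.6×10⁻⁶ × 163 × 1925 = 5.209 mm.
This is smaller than the 9.6 mm clearance, so the strut expands freely without reaching the stop — the stress is zero.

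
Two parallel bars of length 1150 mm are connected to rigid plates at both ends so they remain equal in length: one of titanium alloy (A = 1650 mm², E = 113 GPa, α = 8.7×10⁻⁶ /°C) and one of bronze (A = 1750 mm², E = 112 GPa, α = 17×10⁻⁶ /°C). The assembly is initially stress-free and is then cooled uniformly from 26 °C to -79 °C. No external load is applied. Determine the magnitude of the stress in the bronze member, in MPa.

Equilibrium of a rigid end plate with no external load gives equal and opposite internal forces ±P in the two members. Since α_{bronze} > α_{titanium alloy}, cooling drives the bronze into tension and the titanium alloy into compression.
Setting the final lengths equal and cancelling L: (α₁ − α₂)ΔT = P/(A₁E₁) + P/(A₂E₂).
|α₁ − α₂|·ΔT = 8.3×10⁻⁶ × 105 = 0.0008715.
1/(A₁E₁) + 1/(A₂E₂) = 1/(1650×113×10³) + 1/(1750×112×10³) = 1.047×10⁻⁸ N⁻¹.
So P = 0.0008715 / 1.047×10⁻⁸ = 83.27 kN.
σ_{bronze} = P/A₂ = 83270/1750 = 47.59 MPa, tensile.

σ ≈ 47.6 MPa (tensile)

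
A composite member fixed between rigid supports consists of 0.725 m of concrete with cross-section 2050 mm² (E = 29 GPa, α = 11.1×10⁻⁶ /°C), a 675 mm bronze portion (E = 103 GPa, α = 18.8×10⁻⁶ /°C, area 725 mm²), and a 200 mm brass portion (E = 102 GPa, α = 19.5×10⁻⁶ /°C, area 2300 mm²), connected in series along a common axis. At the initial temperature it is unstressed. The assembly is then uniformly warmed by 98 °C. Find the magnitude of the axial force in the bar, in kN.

With the walls removed the bar would change length by δ_free = Σ αᵢΔT Lᵢ = 11.1×10⁻⁶×98×725 + 18.8×10⁻⁶×98×675 + 19.5×10⁻⁶×98×200 = 2.414 mm.
The walls prevent any net length change, so an axial force P (same in every segment) develops. Compatibility: P · Σ Lᵢ/(AᵢEᵢ) = δ_free.
The series flexibility is Σ Lᵢ/(AᵢEᵢ) = 725/(2050×29×10³) + 675/(725×103×10³) + 200/(2300×102×10³) = 2.209×10⁻⁵ mm/N.
So P = 2.414 / 2.209×10⁻⁵ = 109.3 kN, compressive.

P ≈ 109 kN (compressive)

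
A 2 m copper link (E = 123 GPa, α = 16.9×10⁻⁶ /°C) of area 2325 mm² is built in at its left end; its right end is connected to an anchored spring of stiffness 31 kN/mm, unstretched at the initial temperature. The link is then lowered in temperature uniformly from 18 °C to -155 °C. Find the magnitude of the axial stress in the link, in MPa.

σ ≈ 64.1 MPa (tensile)

Free thermal contraction: δ_free = αΔT L = 16.9×10⁻⁶ × 173 × 2000 = 5.847 mm.
With a force P in the spring, the elastic change of the link is PL/(AE) and that of the spring is P/k; compatibility requires their sum to equal δ_free.
So P = δ_free / [L/(AE) + 1/k] = 5.847 / [ 2000/(2325×123×10³) + 1/(31×10³) ].
P = 5.847 / 3.925×10⁻⁵ = 149000 N.
σ = P/A = 149000/2325 = 64.07 MPa.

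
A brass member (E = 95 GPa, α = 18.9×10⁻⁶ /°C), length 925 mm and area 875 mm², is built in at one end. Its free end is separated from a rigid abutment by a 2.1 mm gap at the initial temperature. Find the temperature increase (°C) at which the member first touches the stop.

Contact occurs when the free expansion equals the gap: αΔT L = 2.1 mm.
ΔT = 2.1 / (18.9×10⁻⁶ × 925) = 120.1 °C.

ΔT ≈ 120 °C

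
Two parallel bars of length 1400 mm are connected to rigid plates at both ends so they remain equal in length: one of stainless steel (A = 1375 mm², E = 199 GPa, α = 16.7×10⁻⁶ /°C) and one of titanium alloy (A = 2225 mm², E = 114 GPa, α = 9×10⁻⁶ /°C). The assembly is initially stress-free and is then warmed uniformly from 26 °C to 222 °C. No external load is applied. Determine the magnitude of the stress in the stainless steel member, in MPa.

σ ≈ 144 MPa (compressive)

Both members must finish at the same length. With the larger α, the stainless steel tends to over-expand; the plates restrain it, putting the stainless steel in compression and the titanium alloy in tension. With no external load the two internal forces are equal and opposite, magnitude P.
Setting the final lengths equal and cancelling L: (α₁ − α₂)ΔT = P/(A₁E₁) + P/(A₂E₂).
|α₁ − α₂|·ΔT = 7.7×10⁻⁶ × 196 = 0.001509.
1/(A₁E₁) + 1/(A₂E₂) = 1/(1375×199×10³) + 1/(2225×114×10³) = 7.597×10⁻⁹ N⁻¹.
P = 0.001509 / 7.597×10⁻⁹ = 198700 N = 198.7 kN.
σ_{stainless steel} = P/A₁ = 198700/1375 = 144.5 MPa, compressive.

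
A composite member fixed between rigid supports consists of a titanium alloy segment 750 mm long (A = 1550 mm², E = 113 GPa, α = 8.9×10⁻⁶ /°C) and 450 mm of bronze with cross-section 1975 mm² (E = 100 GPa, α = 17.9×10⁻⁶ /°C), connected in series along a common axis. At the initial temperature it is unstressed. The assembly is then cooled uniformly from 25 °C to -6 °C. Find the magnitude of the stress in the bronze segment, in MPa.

σ ≈ 35.2 MPa (tensile)

Free thermal contraction of the whole bar: Σ αᵢΔT Lᵢ = 8.9×10⁻⁶×31×750 + 17.9×10⁻⁶×31×450 = 0.4566 mm.
The rigid supports impose zero overall length change; the single axial force P common to all segments must satisfy P Σ Lᵢ/(AᵢEᵢ) = δ_free.
The series flexibility is Σ Lᵢ/(AᵢEᵢ) = 750/(1550×113×10³) + 450/(1975×100×10³) = 6.561×10⁻⁶ mm/N.
P = 0.4566 / 6.561×10⁻⁶ = 69600 N = 69.6 kN, tensile.
σ_{bronze} = P / A = 69600 / 1975 = 35.24 MPa.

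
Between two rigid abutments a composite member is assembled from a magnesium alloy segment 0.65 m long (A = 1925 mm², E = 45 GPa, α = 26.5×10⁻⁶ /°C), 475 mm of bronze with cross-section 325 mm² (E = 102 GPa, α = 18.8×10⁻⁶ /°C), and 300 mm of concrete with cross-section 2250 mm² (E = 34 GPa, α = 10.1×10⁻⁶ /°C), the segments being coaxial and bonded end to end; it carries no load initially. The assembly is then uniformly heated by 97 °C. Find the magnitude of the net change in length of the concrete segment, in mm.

Free thermal expansion of the whole bar: Σ αᵢΔT Lᵢ = 26.5×10⁻⁶×97×650 + 18.8×10⁻⁶×97×475 + 10.1×10⁻⁶×97×300 = 2.831 mm.
Since the ends are fixed, an axial force P builds up, equal in every segment, with P · Σ Lᵢ/(AᵢEᵢ) = δ_free.
Σ Lᵢ/(AᵢEᵢ) = 650/(1925×45×10³) + 475/(325×102×10³) + 300/(2250×34×10³) = 2.575×10⁻⁵ mm/N.
P = 2.831 / 2.575×10⁻⁵ = 109900 N = 109.9 kN, compressive.
For the concrete segment, free thermal change = 10.1×10⁻⁶×97×300 = 0.2939 mm and elastic change from P = 109900×300/(2250×34×10³) = 0.4311 mm; these oppose, so the net change is 0.137 mm (segment shortens).

|ΔL| ≈ 0.137 mm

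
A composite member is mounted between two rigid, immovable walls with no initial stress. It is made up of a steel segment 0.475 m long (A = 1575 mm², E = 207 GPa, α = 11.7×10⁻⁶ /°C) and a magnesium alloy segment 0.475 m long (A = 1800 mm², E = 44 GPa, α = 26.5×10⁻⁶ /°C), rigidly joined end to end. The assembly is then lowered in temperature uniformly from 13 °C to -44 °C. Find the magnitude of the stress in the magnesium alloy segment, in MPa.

With the walls removed the bar would change length by δ_free = Σ αᵢΔT Lᵢ = 11.7×10⁻⁶×57×475 + 26.5×10⁻⁶×57×475 = 1.034 mm.
Since the ends are fixed, an axial force P builds up, equal in every segment, with P · Σ Lᵢ/(AᵢEᵢ) = δ_free.
Σ Lᵢ/(AᵢEᵢ) = 475/(1575×207×10³) + 475/(1800×44×10³) = 7.454×10⁻⁶ mm/N.
So P = 1.034 / 7.454×10⁻⁶ = 138.7 kN, tensile.
σ_{magnesium alloy} = P / A = 138700 / 1800 = 77.08 MPa.

σ ≈ 77.1 MPa (tensile)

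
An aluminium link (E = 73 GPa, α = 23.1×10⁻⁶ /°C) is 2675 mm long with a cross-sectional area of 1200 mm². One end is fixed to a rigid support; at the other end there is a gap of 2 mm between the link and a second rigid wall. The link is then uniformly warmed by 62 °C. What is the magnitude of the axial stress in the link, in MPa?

If the wall were absent the link would grow by αΔT L = 23.1×10⁻⁶ × 62 × 2675 = 3.831 mm.
After closing the 2 mm clearance, 3.831 − 2 = 1.831 mm of expansion remains to be suppressed by the wall.
That suppressed elongation corresponds to σ = E·Δ/L = 73×10³ × 1.831/2675 = 49.97 MPa.

σ ≈ 50 MPa (compressive)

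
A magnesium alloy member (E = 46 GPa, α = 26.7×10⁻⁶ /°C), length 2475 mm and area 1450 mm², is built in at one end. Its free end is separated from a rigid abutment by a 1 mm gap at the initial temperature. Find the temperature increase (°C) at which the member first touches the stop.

ΔT ≈ 15.1 °C

The gap closes when αΔT L = 1 mm, since the member is still unstressed at that instant.
ΔT = 1 / (26.7×10⁻⁶ × 2475) = 15.13 °C.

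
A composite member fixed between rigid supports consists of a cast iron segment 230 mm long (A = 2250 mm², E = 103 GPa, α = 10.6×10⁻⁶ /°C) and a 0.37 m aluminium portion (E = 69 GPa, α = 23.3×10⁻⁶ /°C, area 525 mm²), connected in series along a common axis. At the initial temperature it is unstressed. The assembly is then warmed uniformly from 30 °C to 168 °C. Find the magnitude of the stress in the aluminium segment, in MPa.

With the walls removed the bar would change length by δ_free = Σ αᵢΔT Lᵢ = 10.6×10⁻⁶×138×230 + 23.3×10⁻⁶×138×370 = 1.526 mm.
The walls prevent any net length change, so an axial force P (same in every segment) develops. Compatibility: P · Σ Lᵢ/(AᵢEᵢ) = δ_free.
Σ Lᵢ/(AᵢEᵢ) = 230/(2250×103×10³) + 370/(525×69×10³) = 1.121×10⁻⁵ mm/N.
P = 1.526 / 1.121×10⁻⁵ = 136200 N = 136.2 kN, compressive.
σ_{aluminium} = P / A = 136200 / 525 = 259.4 MPa.

σ ≈ 259 MPa (compressive)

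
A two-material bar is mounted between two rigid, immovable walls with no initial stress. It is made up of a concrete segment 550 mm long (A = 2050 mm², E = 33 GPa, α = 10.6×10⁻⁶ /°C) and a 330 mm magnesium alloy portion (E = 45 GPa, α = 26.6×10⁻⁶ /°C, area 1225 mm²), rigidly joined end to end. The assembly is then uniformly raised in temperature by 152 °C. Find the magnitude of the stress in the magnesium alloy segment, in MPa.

If the supports were absent, the total length change would be Σ αᵢΔT Lᵢ = 10.6×10⁻⁶×152×550 + 26.6×10⁻⁶×152×330 = 2.22 mm.
The walls prevent any net length change, so an axial force P (same in every segment) develops. Compatibility: P · Σ Lᵢ/(AᵢEᵢ) = δ_free.
The series flexibility is Σ Lᵢ/(AᵢEᵢ) = 550/(2050×33×10³) + 330/(1225×45×10³) = 1.412×10⁻⁵ mm/N.
So P = 2.22 / 1.412×10⁻⁵ = 157.3 kN, compressive.
σ_{magnesium alloy} = P / A = 157300 / 1225 = 128.4 MPa.

σ ≈ 128 MPa (compressive)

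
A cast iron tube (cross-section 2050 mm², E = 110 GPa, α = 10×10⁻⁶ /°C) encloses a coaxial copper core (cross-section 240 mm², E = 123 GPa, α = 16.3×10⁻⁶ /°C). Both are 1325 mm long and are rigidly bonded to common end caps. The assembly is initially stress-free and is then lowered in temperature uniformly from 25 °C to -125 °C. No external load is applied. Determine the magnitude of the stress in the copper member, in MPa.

Both members must finish at the same length. With the larger α, the copper tends to over-contract; the plates restrain it, putting the copper in tension and the cast iron in compression. With no external load the two internal forces are equal and opposite, magnitude P.
Compatibility of the two members (thermal + elastic change equal): (α₁ − α₂)ΔT = P·[1/(A₁E₁) + 1/(A₂E₂)].
|α₁ − α₂|·ΔT = 6.3×10⁻⁶ × 150 = 0.000945.
1/(A₁E₁) + 1/(A₂E₂) = 1/(2050×110×10³) + 1/(240×123×10³) = 3.831×10⁻⁸ N⁻¹.
So P = 0.000945 / 3.831×10⁻⁸ = 24.67 kN.
σ_{copper} = P/A₂ = 24670/240 = 102.8 MPa, tensile.

σ ≈ 103 MPa (tensile)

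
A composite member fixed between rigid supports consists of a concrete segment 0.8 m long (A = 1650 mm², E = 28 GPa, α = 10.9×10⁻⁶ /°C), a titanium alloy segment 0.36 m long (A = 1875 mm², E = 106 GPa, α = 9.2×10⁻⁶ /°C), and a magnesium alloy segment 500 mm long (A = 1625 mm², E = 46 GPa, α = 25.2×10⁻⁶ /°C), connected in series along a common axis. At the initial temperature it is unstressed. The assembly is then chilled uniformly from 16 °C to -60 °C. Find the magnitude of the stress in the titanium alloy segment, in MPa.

σ ≈ 38.7 MPa (tensile)

Free thermal contraction of the whole bar: Σ αᵢΔT Lᵢ = 10.9×10⁻⁶×76×800 + 9.2×10⁻⁶×76×360 + 25.2×10⁻⁶×76×500 = 1.872 mm.
The walls prevent any net length change, so an axial force P (same in every segment) develops. Compatibility: P · Σ Lᵢ/(AᵢEᵢ) = δ_free.
The series flexibility is Σ Lᵢ/(AᵢEᵢ) = 800/(1650×28×10³) + 360/(1875×106×10³) + 500/(1625×46×10³) = 2.582×10⁻⁵ mm/N.
P = 1.872 / 2.582×10⁻⁵ = 72510 N = 72.51 kN, tensile.
σ_{titanium alloy} = P / A = 72510 / 1875 = 38.67 MPa.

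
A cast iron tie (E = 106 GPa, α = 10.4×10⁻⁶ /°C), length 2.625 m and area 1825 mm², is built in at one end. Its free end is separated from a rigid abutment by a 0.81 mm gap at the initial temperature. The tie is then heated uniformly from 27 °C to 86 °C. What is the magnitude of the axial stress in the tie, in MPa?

σ ≈ 32.3 MPa (compressive)

Free thermal elongation = αΔT L = 10.4×10⁻⁶ × 59 × 2625 = 1.611 mm.
After closing the 0.81 mm clearance, 1.611 − 0.81 = 0.8007 mm of expansion remains to be suppressed by the wall.
That suppressed elongation corresponds to σ = E·Δ/L = 106×10³ × 0.8007/2625 = 32.33 MPa.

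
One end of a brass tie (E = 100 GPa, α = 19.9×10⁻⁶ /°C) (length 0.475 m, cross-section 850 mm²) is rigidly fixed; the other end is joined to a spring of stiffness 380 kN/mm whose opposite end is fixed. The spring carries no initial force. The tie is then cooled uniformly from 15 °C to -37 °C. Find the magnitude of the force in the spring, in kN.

P ≈ 59.8 kN

Free thermal contraction: δ_free = αΔT L = 19.9×10⁻⁶ × 52 × 475 = 0.4915 mm.
With a force P in the spring, the elastic change of the tie is PL/(AE) and that of the spring is P/k; compatibility requires their sum to equal δ_free.
So P = δ_free / [L/(AE) + 1/k] = 0.4915 / [ 475/(850×100×10³) + 1/(380×10³) ].
P = 0.4915 / 8.22×10⁻⁶ = 59800 N.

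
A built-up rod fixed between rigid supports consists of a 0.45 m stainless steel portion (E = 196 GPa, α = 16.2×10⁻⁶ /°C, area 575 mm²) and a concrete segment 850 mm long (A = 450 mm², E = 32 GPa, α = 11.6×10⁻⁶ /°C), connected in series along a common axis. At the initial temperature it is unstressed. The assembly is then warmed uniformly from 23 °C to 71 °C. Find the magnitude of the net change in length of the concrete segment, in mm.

|ΔL| ≈ 0.298 mm

With the walls removed the bar would change length by δ_free = Σ αᵢΔT Lᵢ = 16.2×10⁻⁶×48×450 + 11.6×10⁻⁶×48×850 = 0.8232 mm.
The walls prevent any net length change, so an axial force P (same in every segment) develops. Compatibility: P · Σ Lᵢ/(AᵢEᵢ) = δ_free.
Σ Lᵢ/(AᵢEᵢ) = 450/(575×196×10³) + 850/(450×32×10³) = 6.302×10⁻⁵ mm/N.
Hence P = δ_free / Σ(L/AE) = 0.8232/6.302×10⁻⁵ = 13.06 kN (compressive).
For the concrete segment, free thermal change = 11.6×10⁻⁶×48×850 = 0.4733 mm and elastic change from P = 13060×850/(450×32×10³) = 0.771 mm; these oppose, so the net change is 0.298 mm (segment shortens).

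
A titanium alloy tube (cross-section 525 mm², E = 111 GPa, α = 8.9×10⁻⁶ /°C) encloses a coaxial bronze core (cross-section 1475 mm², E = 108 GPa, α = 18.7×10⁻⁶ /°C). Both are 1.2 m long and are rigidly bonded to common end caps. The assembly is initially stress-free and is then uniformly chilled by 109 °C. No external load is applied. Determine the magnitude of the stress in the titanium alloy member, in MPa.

Equilibrium of a rigid end plate with no external load gives equal and opposite internal forces ±P in the two members. Since α_{bronze} > α_{titanium alloy}, cooling drives the bronze into tension and the titanium alloy into compression.
Setting the final lengths equal and cancelling L: (α₁ − α₂)ΔT = P/(A₁E₁) + P/(A₂E₂).
|α₁ − α₂|·ΔT = 9.8×10⁻⁶ × 109 = 0.001068.
1/(A₁E₁) + 1/(A₂E₂) = 1/(525×111×10³) + 1/(1475×108×10³) = 2.344×10⁻⁸ N⁻¹.
So P = 0.001068 / 2.344×10⁻⁸ = 45.58 kN.
σ_{titanium alloy} = P/A₁ = 45580/525 = 86.81 MPa, compressive.

σ ≈ 86.8 MPa (compressive)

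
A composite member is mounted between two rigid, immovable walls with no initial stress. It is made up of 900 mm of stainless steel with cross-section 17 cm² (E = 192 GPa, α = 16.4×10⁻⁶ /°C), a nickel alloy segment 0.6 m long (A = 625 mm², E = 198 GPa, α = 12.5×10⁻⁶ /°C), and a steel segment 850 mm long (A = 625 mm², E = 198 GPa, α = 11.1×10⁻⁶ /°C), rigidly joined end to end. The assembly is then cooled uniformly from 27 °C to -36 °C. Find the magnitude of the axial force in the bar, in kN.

If the supports were absent, the total length change would be Σ αᵢΔT Lᵢ = 16.4×10⁻⁶×63×900 + 12.5×10⁻⁶×63×600 + 11.1×10⁻⁶×63×850 = 1.997 mm.
Since the ends are fixed, an axial force P builds up, equal in every segment, with P · Σ Lᵢ/(AᵢEᵢ) = δ_free.
Σ Lᵢ/(AᵢEᵢ) = 900/(1700×192×10³) + 600/(625×198×10³) + 850/(625×198×10³) = 1.447×10⁻⁵ mm/N.
Hence P = δ_free / Σ(L/AE) = 1.997/1.447×10⁻⁵ = 138 kN (tensile).

P ≈ 138 kN (tensile)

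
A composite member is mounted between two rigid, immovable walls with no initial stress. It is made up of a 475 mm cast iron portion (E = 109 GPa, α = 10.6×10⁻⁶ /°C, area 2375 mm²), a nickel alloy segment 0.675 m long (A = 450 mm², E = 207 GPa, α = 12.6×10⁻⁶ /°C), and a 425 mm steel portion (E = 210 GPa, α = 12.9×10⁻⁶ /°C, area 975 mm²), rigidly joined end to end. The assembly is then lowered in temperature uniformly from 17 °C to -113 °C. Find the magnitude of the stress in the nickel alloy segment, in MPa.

σ ≈ 493 MPa (tensile)

Free thermal contraction of the whole bar: Σ αᵢΔT Lᵢ = 10.6×10⁻⁶×130×475 + 12.6×10⁻⁶×130×675 + 12.9×10⁻⁶×130×425 = 2.473 mm.
The rigid supports impose zero overall length change; the single axial force P common to all segments must satisfy P Σ Lᵢ/(AᵢEᵢ) = δ_free.
The series flexibility is Σ Lᵢ/(AᵢEᵢ) = 475/(2375×109×10³) + 675/(450×207×10³) + 425/(975×210×10³) = 1.116×10⁻⁵ mm/N.
So P = 2.473 / 1.116×10⁻⁵ = 221.6 kN, tensile.
σ_{nickel alloy} = P / A = 221600 / 450 = 492.6 MPa.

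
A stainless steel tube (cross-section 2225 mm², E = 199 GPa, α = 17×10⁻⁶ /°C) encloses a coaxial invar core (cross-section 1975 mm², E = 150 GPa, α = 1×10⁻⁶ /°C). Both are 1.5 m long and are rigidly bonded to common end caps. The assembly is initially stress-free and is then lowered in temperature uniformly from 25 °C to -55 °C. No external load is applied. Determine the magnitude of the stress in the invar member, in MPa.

The stainless steel has the larger α, so on cooling it would change length more than the invar if both were free. The rigid plates force a common final length, so the stainless steel is put into tension and the invar into compression, with equal and opposite forces P (no external load).
Equating the net (thermal + elastic) strains gives |α₁ − α₂|·ΔT = P·[1/(A₁E₁) + 1/(A₂E₂)].
|α₁ − α₂|·ΔT = 16×10⁻⁶ × 80 = 0.00128.
1/(A₁E₁) + 1/(A₂E₂) = 1/(2225×199×10³) + 1/(1975×150×10³) = 5.634×10⁻⁹ N⁻¹.
So P = 0.00128 / 5.634×10⁻⁹ = 227.2 kN.
σ_{invar} = P/A₂ = 227200/1975 = 115 MPa, compressive.

σ ≈ 115 MPa (compressive)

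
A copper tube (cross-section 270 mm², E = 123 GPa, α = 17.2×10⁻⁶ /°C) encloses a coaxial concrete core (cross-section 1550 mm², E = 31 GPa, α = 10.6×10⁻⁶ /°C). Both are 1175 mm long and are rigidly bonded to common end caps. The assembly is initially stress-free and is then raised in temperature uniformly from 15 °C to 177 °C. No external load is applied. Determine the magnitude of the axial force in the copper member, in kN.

Both members must finish at the same length. With the larger α, the copper tends to over-expand; the plates restrain it, putting the copper in compression and the concrete in tension. With no external load the two internal forces are equal and opposite, magnitude P.
Equating the net (thermal + elastic) strains gives |α₁ − α₂|·ΔT = P·[1/(A₁E₁) + 1/(A₂E₂)].
|α₁ − α₂|·ΔT = 6.6×10⁻⁶ × 162 = 0.001069.
1/(A₁E₁) + 1/(A₂E₂) = 1/(270×123×10³) + 1/(1550×31×10³) = 5.092×10⁻⁸ N⁻¹.
P = 0.001069 / 5.092×10⁻⁸ = 21000 N = 21 kN.

P ≈ 21 kN (compressive in the copper)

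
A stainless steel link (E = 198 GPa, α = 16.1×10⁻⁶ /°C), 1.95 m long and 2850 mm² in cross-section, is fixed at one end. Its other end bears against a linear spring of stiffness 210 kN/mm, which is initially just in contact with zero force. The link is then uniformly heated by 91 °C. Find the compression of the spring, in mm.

δ ≈ 1.66 mm

Free thermal expansion: δ_free = αΔT L = 16.1×10⁻⁶ × 91 × 1950 = 2.857 mm.
Let P be the compressive force at the spring. The link shortens elastically by PL/(AE) and the spring compresses by P/k; together these equal δ_free.
So P = δ_free / [L/(AE) + 1/k] = 2.857 / [ 1950/(2850×198×10³) + 1/(210×10³) ].
P = 2.857 / 8.218×10⁻⁶ = 347700 N.
Spring compression = P/k = 347700/(210×10³) = 1.656 mm.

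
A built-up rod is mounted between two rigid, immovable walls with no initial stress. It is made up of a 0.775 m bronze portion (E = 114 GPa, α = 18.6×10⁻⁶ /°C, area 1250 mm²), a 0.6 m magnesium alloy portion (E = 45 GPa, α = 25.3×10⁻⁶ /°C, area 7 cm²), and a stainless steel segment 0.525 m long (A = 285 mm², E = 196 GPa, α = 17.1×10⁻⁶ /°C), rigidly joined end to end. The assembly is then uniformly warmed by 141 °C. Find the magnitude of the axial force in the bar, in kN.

Free thermal expansion of the whole bar: Σ αᵢΔT Lᵢ = 18.6×10⁻⁶×141×775 + 25.3×10⁻⁶×141×600 + 17.1×10⁻⁶×141×525 = 5.439 mm.
Since the ends are fixed, an axial force P builds up, equal in every segment, with P · Σ Lᵢ/(AᵢEᵢ) = δ_free.
Σ Lᵢ/(AᵢEᵢ) = 775/(1250×114×10³) + 600/(700×45×10³) + 525/(285×196×10³) = 3.388×10⁻⁵ mm/N.
Hence P = δ_free / Σ(L/AE) = 5.439/3.388×10⁻⁵ = 160.5 kN (compressive).

P ≈ 161 kN (compressive)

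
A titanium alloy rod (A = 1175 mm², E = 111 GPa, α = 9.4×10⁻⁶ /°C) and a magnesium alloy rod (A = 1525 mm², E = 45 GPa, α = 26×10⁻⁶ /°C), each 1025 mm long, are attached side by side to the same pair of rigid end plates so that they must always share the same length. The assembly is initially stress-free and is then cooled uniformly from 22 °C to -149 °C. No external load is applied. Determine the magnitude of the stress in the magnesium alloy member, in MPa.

σ ≈ 83.7 MPa (tensile)

Equilibrium of a rigid end plate with no external load gives equal and opposite internal forces ±P in the two members. Since α_{magnesium alloy} > α_{titanium alloy}, cooling drives the magnesium alloy into tension and the titanium alloy into compression.
Compatibility of the two members (thermal + elastic change equal): (α₁ − α₂)ΔT = P·[1/(A₁E₁) + 1/(A₂E₂)].
|α₁ − α₂|·ΔT = 16.6×10⁻⁶ × 171 = 0.002839.
1/(A₁E₁) + 1/(A₂E₂) = 1/(1175×111×10³) + 1/(1525×45×10³) = 2.224×10⁻⁸ N⁻¹.
P = 0.002839 / 2.224×10⁻⁸ = 127600 N = 127.6 kN.
σ_{magnesium alloy} = P/A₂ = 127600/1525 = 83.7 MPa, tensile.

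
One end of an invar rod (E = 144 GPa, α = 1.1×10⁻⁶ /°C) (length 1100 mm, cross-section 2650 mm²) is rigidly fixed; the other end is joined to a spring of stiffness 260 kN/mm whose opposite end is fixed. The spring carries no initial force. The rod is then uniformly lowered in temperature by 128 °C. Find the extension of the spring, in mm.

δ ≈ 0.0885 mm

The unrestrained thermal change is αΔT L = 1.1×10⁻⁶ × 128 × 1100 = 0.1549 mm.
With a force P in the spring, the elastic change of the rod is PL/(AE) and that of the spring is P/k; compatibility requires their sum to equal δ_free.
So P = δ_free / [L/(AE) + 1/k] = 0.1549 / [ 1100/(2650×144×10³) + 1/(260×10³) ].
P = 0.1549 / 6.729×10⁻⁶ = 23020 N.
Spring extension = P/k = 23020/(260×10³) = 0.08853 mm.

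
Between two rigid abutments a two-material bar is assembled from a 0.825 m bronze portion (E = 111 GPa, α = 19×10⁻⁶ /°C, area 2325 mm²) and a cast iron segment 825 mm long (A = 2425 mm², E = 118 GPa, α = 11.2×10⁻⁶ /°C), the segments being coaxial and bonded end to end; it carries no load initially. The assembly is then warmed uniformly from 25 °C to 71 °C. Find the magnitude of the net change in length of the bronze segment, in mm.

If the supports were absent, the total length change would be Σ αᵢΔT Lᵢ = 19×10⁻⁶×46×825 + 11.2×10⁻⁶×46×825 = 1.146 mm.
The rigid supports impose zero overall length change; the single axial force P common to all segments must satisfy P Σ Lᵢ/(AᵢEᵢ) = δ_free.
The series flexibility is Σ Lᵢ/(AᵢEᵢ) = 825/(2325×111×10³) + 825/(2425×118×10³) = 6.08×10⁻⁶ mm/N.
Hence P = δ_free / Σ(L/AE) = 1.146/6.08×10⁻⁶ = 188.5 kN (compressive).
For the bronze segment, free thermal change = 19×10⁻⁶×46×825 = 0.721 mm and elastic change from P = 188500×825/(2325×111×10³) = 0.6026 mm; these oppose, so the net change is 0.118 mm (segment lengthens).

|ΔL| ≈ 0.118 mm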